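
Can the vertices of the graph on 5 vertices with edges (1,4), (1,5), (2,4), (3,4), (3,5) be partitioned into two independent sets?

Step 1: Attempt 2-coloring using BFS:
  Start at vertex 1, assign color 0
  Color vertex 4 with color 1 (neighbor of 1)
  Color vertex 5 with color 1 (neighbor of 1)
  Color vertex 2 with color 0 (neighbor of 4)
  Color vertex 3 with color 0 (neighbor of 4)

Step 2: 2-coloring succeeded. No conflicts found.
  Set A (color 0): {1, 2, 3}
  Set B (color 1): {4, 5}

The graph is bipartite with partition {1, 2, 3}, {4, 5}.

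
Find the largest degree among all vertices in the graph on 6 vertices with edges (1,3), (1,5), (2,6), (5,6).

Step 1: Count edges incident to each vertex:
  deg(1) = 2 (neighbors: 3, 5)
  deg(2) = 1 (neighbors: 6)
  deg(3) = 1 (neighbors: 1)
  deg(4) = 0 (neighbors: none)
  deg(5) = 2 (neighbors: 1, 6)
  deg(6) = 2 (neighbors: 2, 5)

Step 2: Find maximum:
  max(2, 1, 1, 0, 2, 2) = 2 (vertex 1)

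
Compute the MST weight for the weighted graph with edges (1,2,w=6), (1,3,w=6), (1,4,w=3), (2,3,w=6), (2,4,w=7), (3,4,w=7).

Apply Kruskal's algorithm (sort edges by weight, add if no cycle):

Sorted edges by weight:
  (1,4) w=3
  (1,3) w=6
  (1,2) w=6
  (2,3) w=6
  (2,4) w=7
  (3,4) w=7

Add edge (1,4) w=3 -- no cycle. Running total: 3
Add edge (1,3) w=6 -- no cycle. Running total: 9
Add edge (1,2) w=6 -- no cycle. Running total: 15

MST edges: (1,4,w=3), (1,3,w=6), (1,2,w=6)
Total MST weight: 3 + 6 + 6 = 15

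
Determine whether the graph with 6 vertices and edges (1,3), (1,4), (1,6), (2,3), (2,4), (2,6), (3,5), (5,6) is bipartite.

Step 1: Attempt 2-coloring using BFS:
  Start at vertex 1, assign color 0
  Color vertex 3 with color 1 (neighbor of 1)
  Color vertex 4 with color 1 (neighbor of 1)
  Color vertex 6 with color 1 (neighbor of 1)
  Color vertex 2 with color 0 (neighbor of 3)
  Color vertex 5 with color 0 (neighbor of 3)

Step 2: 2-coloring succeeded. No conflicts found.
  Set A (color 0): {1, 2, 5}
  Set B (color 1): {3, 4, 6}

The graph is bipartite with partition {1, 2, 5}, {3, 4, 6}.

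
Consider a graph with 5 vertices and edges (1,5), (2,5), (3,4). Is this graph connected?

Step 1: Build adjacency list from edges:
  1: 5
  2: 5
  3: 4
  4: 3
  5: 1, 2

Step 2: Run BFS/DFS from vertex 1:
  Visited: {1, 5, 2}
  Reached 3 of 5 vertices

Step 3: Only 3 of 5 vertices reached. Graph is disconnected.
Connected components: {1, 2, 5}, {3, 4}
Answer: No, the graph is not connected (2 components).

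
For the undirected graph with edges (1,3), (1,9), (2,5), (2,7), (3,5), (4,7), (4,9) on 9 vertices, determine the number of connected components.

Step 1: Build adjacency list from edges:
  1: 3, 9
  2: 5, 7
  3: 1, 5
  4: 7, 9
  5: 2, 3
  6: (none)
  7: 2, 4
  8: (none)
  9: 1, 4

Step 2: Run BFS/DFS from vertex 1:
  Visited: {1, 3, 9, 5, 4, 2, 7}
  Reached 7 of 9 vertices

Step 3: Only 7 of 9 vertices reached. Graph is disconnected.
Connected components: {1, 2, 3, 4, 5, 7, 9}, {6}, {8}
Number of connected components: 3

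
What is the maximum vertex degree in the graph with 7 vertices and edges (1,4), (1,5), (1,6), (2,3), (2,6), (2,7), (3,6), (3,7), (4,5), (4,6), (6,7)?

Step 1: Count edges incident to each vertex:
  deg(1) = 3 (neighbors: 4, 5, 6)
  deg(2) = 3 (neighbors: 3, 6, 7)
  deg(3) = 3 (neighbors: 2, 6, 7)
  deg(4) = 3 (neighbors: 1, 5, 6)
  deg(5) = 2 (neighbors: 1, 4)
  deg(6) = 5 (neighbors: 1, 2, 3, 4, 7)
  deg(7) = 3 (neighbors: 2, 3, 6)

Step 2: Find maximum:
  max(3, 3, 3, 3, 2, 5, 3) = 5 (vertex 6)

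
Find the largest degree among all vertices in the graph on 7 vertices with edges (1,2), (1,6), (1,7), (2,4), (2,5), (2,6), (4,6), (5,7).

Step 1: Count edges incident to each vertex:
  deg(1) = 3 (neighbors: 2, 6, 7)
  deg(2) = 4 (neighbors: 1, 4, 5, 6)
  deg(3) = 0 (neighbors: none)
  deg(4) = 2 (neighbors: 2, 6)
  deg(5) = 2 (neighbors: 2, 7)
  deg(6) = 3 (neighbors: 1, 2, 4)
  deg(7) = 2 (neighbors: 1, 5)

Step 2: Find maximum:
  max(3, 4, 0, 2, 2, 3, 2) = 4 (vertex 2)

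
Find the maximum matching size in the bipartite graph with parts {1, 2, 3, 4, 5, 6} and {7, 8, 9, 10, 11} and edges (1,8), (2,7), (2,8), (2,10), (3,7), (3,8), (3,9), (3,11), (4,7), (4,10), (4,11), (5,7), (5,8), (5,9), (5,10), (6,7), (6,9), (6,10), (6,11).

Step 1: List the neighbors of each left vertex:
  1: 8
  2: 7, 8, 10
  3: 7, 8, 9, 11
  4: 7, 10, 11
  5: 7, 8, 9, 10
  6: 7, 9, 10, 11

Step 2: Greedily match left vertices, then look for augmenting paths:
  Match 1 -- 8
  Match 2 -- 7
  Match 3 -- 9
  Match 4 -- 10
  Match 6 -- 11
  No augmenting path remains.

Step 3: Verify this is maximum:
  Matching size 5 = min(|L|, |R|) = min(6, 5), which is an upper bound, so this matching is maximum.

Maximum matching: {(1,8), (2,7), (3,9), (4,10), (6,11)}
Size: 5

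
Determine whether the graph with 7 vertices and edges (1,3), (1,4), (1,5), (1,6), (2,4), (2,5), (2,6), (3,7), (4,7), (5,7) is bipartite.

Step 1: Attempt 2-coloring using BFS:
  Start at vertex 1, assign color 0
  Color vertex 3 with color 1 (neighbor of 1)
  Color vertex 4 with color 1 (neighbor of 1)
  Color vertex 5 with color 1 (neighbor of 1)
  Color vertex 6 with color 1 (neighbor of 1)
  Color vertex 7 with color 0 (neighbor of 3)
  Color vertex 2 with color 0 (neighbor of 4)

Step 2: 2-coloring succeeded. No conflicts found.
  Set A (color 0): {1, 2, 7}
  Set B (color 1): {3, 4, 5, 6}

The graph is bipartite with partition {1, 2, 7}, {3, 4, 5, 6}.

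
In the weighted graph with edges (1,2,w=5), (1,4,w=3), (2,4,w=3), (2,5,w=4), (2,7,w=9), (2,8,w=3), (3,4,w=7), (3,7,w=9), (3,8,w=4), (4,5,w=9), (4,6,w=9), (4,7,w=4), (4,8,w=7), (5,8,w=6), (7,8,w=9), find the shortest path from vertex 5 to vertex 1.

Step 1: Build adjacency list with weights:
  1: 2(w=5), 4(w=3)
  2: 1(w=5), 4(w=3), 5(w=4), 7(w=9), 8(w=3)
  3: 4(w=7), 7(w=9), 8(w=4)
  4: 1(w=3), 2(w=3), 3(w=7), 5(w=9), 6(w=9), 7(w=4), 8(w=7)
  5: 2(w=4), 4(w=9), 8(w=6)
  6: 4(w=9)
  7: 2(w=9), 3(w=9), 4(w=4), 8(w=9)
  8: 2(w=3), 3(w=4), 4(w=7), 5(w=6), 7(w=9)

Step 2: Apply Dijkstra's algorithm from vertex 5:
  Visit vertex 5 (distance=0)
    Update dist[2] = 4
    Update dist[4] = 9
    Update dist[8] = 6
  Visit vertex 2 (distance=4)
    Update dist[1] = 9
    Update dist[4] = 7
    Update dist[7] = 13
  Visit vertex 8 (distance=6)
    Update dist[3] = 10
  Visit vertex 4 (distance=7)
    Update dist[6] = 16
    Update dist[7] = 11
  Visit vertex 1 (distance=9)

Step 3: Shortest path: 5 -> 2 -> 1
Total weight: 4 + 5 = 9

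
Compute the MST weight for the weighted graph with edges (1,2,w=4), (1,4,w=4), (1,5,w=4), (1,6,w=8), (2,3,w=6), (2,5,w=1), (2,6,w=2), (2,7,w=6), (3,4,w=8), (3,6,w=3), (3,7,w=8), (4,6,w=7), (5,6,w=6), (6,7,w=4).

Apply Kruskal's algorithm (sort edges by weight, add if no cycle):

Sorted edges by weight:
  (2,5) w=1
  (2,6) w=2
  (3,6) w=3
  (1,2) w=4
  (1,4) w=4
  (1,5) w=4
  (6,7) w=4
  (2,3) w=6
  (2,7) w=6
  (5,6) w=6
  (4,6) w=7
  (1,6) w=8
  (3,4) w=8
  (3,7) w=8

Add edge (2,5) w=1 -- no cycle. Running total: 1
Add edge (2,6) w=2 -- no cycle. Running total: 3
Add edge (3,6) w=3 -- no cycle. Running total: 6
Add edge (1,2) w=4 -- no cycle. Running total: 10
Add edge (1,4) w=4 -- no cycle. Running total: 14
Skip edge (1,5) w=4 -- would create cycle
Add edge (6,7) w=4 -- no cycle. Running total: 18

MST edges: (2,5,w=1), (2,6,w=2), (3,6,w=3), (1,2,w=4), (1,4,w=4), (6,7,w=4)
Total MST weight: 1 + 2 + 3 + 4 + 4 + 4 = 18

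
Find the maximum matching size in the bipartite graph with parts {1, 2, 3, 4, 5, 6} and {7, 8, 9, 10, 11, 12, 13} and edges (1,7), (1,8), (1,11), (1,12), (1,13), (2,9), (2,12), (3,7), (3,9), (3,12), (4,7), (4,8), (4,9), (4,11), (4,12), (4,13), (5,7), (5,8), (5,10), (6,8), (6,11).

Step 1: List the neighbors of each left vertex:
  1: 7, 8, 11, 12, 13
  2: 9, 12
  3: 7, 9, 12
  4: 7, 8, 9, 11, 12, 13
  5: 7, 8, 10
  6: 8, 11

Step 2: Greedily match left vertices, then look for augmenting paths:
  Match 1 -- 7
  Match 2 -- 9
  Match 3 -- 12
  Match 4 -- 8
  Match 5 -- 10
  Match 6 -- 11
  No augmenting path remains.

Step 3: Verify this is maximum:
  Matching size 6 = min(|L|, |R|) = min(6, 7), which is an upper bound, so this matching is maximum.

Maximum matching: {(1,7), (2,9), (3,12), (4,8), (5,10), (6,11)}
Size: 6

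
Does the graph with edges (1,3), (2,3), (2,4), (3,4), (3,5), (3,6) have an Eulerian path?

Step 1: Find the degree of each vertex:
  deg(1) = 1
  deg(2) = 2
  deg(3) = 5
  deg(4) = 2
  deg(5) = 1
  deg(6) = 1

Step 2: Count vertices with odd degree:
  Odd-degree vertices: 1, 3, 5, 6 (4 total)

Step 3: Apply Euler's theorem:
  - Eulerian circuit exists iff graph is connected and all vertices have even degree
  - Eulerian path exists iff graph is connected and has 0 or 2 odd-degree vertices

Graph has 4 odd-degree vertices (need 0 or 2).
Neither Eulerian path nor Eulerian circuit exists.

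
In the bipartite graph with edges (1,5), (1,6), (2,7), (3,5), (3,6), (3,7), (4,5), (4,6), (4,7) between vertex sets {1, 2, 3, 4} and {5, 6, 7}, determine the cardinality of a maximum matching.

Step 1: List the neighbors of each left vertex:
  1: 5, 6
  2: 7
  3: 5, 6, 7
  4: 5, 6, 7

Step 2: Greedily match left vertices, then look for augmenting paths:
  Match 1 -- 5
  Match 2 -- 7
  Match 3 -- 6
  No augmenting path remains.

Step 3: Verify this is maximum:
  Matching size 3 = min(|L|, |R|) = min(4, 3), which is an upper bound, so this matching is maximum.

Maximum matching: {(1,5), (2,7), (3,6)}
Size: 3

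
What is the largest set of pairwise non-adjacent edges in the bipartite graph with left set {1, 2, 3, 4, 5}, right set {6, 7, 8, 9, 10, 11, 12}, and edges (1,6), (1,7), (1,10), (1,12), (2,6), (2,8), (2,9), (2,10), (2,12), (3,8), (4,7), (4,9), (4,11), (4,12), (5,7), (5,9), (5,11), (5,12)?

Step 1: List the neighbors of each left vertex:
  1: 6, 7, 10, 12
  2: 6, 8, 9, 10, 12
  3: 8
  4: 7, 9, 11, 12
  5: 7, 9, 11, 12

Step 2: Greedily match left vertices, then look for augmenting paths:
  Match 1 -- 6
  Match 2 -- 10
  Match 3 -- 8
  Match 4 -- 7
  Match 5 -- 9
  No augmenting path remains.

Step 3: Verify this is maximum:
  Matching size 5 = min(|L|, |R|) = min(5, 7), which is an upper bound, so this matching is maximum.

Maximum matching: {(1,6), (2,10), (3,8), (4,7), (5,9)}
Size: 5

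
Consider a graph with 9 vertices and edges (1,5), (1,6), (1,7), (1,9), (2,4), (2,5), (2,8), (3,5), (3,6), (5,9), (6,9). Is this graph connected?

Step 1: Build adjacency list from edges:
  1: 5, 6, 7, 9
  2: 4, 5, 8
  3: 5, 6
  4: 2
  5: 1, 2, 3, 9
  6: 1, 3, 9
  7: 1
  8: 2
  9: 1, 5, 6

Step 2: Run BFS/DFS from vertex 1:
  Visited: {1, 5, 6, 7, 9, 2, 3, 4, 8}
  Reached 9 of 9 vertices

Step 3: All 9 vertices reached from vertex 1, so the graph is connected.
Answer: Yes, the graph is connected.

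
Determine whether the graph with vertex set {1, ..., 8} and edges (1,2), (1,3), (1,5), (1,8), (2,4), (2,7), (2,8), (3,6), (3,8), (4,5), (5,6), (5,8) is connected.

Step 1: Build adjacency list from edges:
  1: 2, 3, 5, 8
  2: 1, 4, 7, 8
  3: 1, 6, 8
  4: 2, 5
  5: 1, 4, 6, 8
  6: 3, 5
  7: 2
  8: 1, 2, 3, 5

Step 2: Run BFS/DFS from vertex 1:
  Visited: {1, 2, 3, 5, 8, 4, 7, 6}
  Reached 8 of 8 vertices

Step 3: All 8 vertices reached from vertex 1, so the graph is connected.
Answer: Yes, the graph is connected.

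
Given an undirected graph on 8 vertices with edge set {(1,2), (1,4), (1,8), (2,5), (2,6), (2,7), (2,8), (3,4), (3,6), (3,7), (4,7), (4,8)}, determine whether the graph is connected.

Step 1: Build adjacency list from edges:
  1: 2, 4, 8
  2: 1, 5, 6, 7, 8
  3: 4, 6, 7
  4: 1, 3, 7, 8
  5: 2
  6: 2, 3
  7: 2, 3, 4
  8: 1, 2, 4

Step 2: Run BFS/DFS from vertex 1:
  Visited: {1, 2, 4, 8, 5, 6, 7, 3}
  Reached 8 of 8 vertices

Step 3: All 8 vertices reached from vertex 1, so the graph is connected.
Answer: Yes, the graph is connected.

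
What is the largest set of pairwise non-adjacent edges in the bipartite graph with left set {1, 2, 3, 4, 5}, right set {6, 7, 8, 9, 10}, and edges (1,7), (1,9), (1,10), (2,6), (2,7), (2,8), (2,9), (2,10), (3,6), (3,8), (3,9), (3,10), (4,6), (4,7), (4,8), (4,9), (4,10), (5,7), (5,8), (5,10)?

Step 1: List the neighbors of each left vertex:
  1: 7, 9, 10
  2: 6, 7, 8, 9, 10
  3: 6, 8, 9, 10
  4: 6, 7, 8, 9, 10
  5: 7, 8, 10

Step 2: Greedily match left vertices, then look for augmenting paths:
  Match 1 -- 7
  Match 2 -- 6
  Match 3 -- 8
  Match 4 -- 9
  Match 5 -- 10
  No augmenting path remains.

Step 3: Verify this is maximum:
  Matching size 5 = min(|L|, |R|) = min(5, 5), which is an upper bound, so this matching is maximum.

Maximum matching: {(1,7), (2,6), (3,8), (4,9), (5,10)}
Size: 5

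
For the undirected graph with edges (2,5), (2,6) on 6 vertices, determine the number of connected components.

Step 1: Build adjacency list from edges:
  1: (none)
  2: 5, 6
  3: (none)
  4: (none)
  5: 2
  6: 2

Step 2: Run BFS/DFS from vertex 1:
  Visited: {1}
  Reached 1 of 6 vertices

Step 3: Only 1 of 6 vertices reached. Graph is disconnected.
Connected components: {1}, {2, 5, 6}, {3}, {4}
Number of connected components: 4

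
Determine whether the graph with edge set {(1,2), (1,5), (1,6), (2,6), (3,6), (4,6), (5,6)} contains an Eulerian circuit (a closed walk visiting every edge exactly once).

Step 1: Find the degree of each vertex:
  deg(1) = 3
  deg(2) = 2
  deg(3) = 1
  deg(4) = 1
  deg(5) = 2
  deg(6) = 5

Step 2: Count vertices with odd degree:
  Odd-degree vertices: 1, 3, 4, 6 (4 total)

Step 3: Apply Euler's theorem:
  - Eulerian circuit exists iff graph is connected and all vertices have even degree
  - Eulerian path exists iff graph is connected and has 0 or 2 odd-degree vertices

Graph has 4 odd-degree vertices (need 0 or 2).
Neither Eulerian path nor Eulerian circuit exists.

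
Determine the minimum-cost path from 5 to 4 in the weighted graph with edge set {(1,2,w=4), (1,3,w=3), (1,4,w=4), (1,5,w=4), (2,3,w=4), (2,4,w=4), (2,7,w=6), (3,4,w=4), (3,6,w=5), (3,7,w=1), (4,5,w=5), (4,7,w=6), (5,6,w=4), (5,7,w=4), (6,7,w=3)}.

Step 1: Build adjacency list with weights:
  1: 2(w=4), 3(w=3), 4(w=4), 5(w=4)
  2: 1(w=4), 3(w=4), 4(w=4), 7(w=6)
  3: 1(w=3), 2(w=4), 4(w=4), 6(w=5), 7(w=1)
  4: 1(w=4), 2(w=4), 3(w=4), 5(w=5), 7(w=6)
  5: 1(w=4), 4(w=5), 6(w=4), 7(w=4)
  6: 3(w=5), 5(w=4), 7(w=3)
  7: 2(w=6), 3(w=1), 4(w=6), 5(w=4), 6(w=3)

Step 2: Apply Dijkstra's algorithm from vertex 5:
  Visit vertex 5 (distance=0)
    Update dist[1] = 4
    Update dist[4] = 5
    Update dist[6] = 4
    Update dist[7] = 4
  Visit vertex 1 (distance=4)
    Update dist[2] = 8
    Update dist[3] = 7
  Visit vertex 6 (distance=4)
  Visit vertex 7 (distance=4)
    Update dist[3] = 5
  Visit vertex 3 (distance=5)
  Visit vertex 4 (distance=5)

Step 3: Shortest path: 5 -> 4
Total weight: 5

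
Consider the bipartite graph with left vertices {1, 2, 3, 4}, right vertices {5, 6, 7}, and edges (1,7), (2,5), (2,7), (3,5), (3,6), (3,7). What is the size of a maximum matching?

Step 1: List the neighbors of each left vertex:
  1: 7
  2: 5, 7
  3: 5, 6, 7
  4: (none)

Step 2: Greedily match left vertices, then look for augmenting paths:
  Match 1 -- 7
  Match 2 -- 5
  Match 3 -- 6
  No augmenting path remains.

Step 3: Verify this is maximum:
  Matching size 3 = min(|L|, |R|) = min(4, 3), which is an upper bound, so this matching is maximum.

Maximum matching: {(1,7), (2,5), (3,6)}
Size: 3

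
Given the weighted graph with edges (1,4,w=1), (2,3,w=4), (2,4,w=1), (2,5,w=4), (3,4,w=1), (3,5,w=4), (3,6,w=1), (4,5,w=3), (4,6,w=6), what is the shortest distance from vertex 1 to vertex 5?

Step 1: Build adjacency list with weights:
  1: 4(w=1)
  2: 3(w=4), 4(w=1), 5(w=4)
  3: 2(w=4), 4(w=1), 5(w=4), 6(w=1)
  4: 1(w=1), 2(w=1), 3(w=1), 5(w=3), 6(w=6)
  5: 2(w=4), 3(w=4), 4(w=3)
  6: 3(w=1), 4(w=6)

Step 2: Apply Dijkstra's algorithm from vertex 1:
  Visit vertex 1 (distance=0)
    Update dist[4] = 1
  Visit vertex 4 (distance=1)
    Update dist[2] = 2
    Update dist[3] = 2
    Update dist[5] = 4
    Update dist[6] = 7
  Visit vertex 2 (distance=2)
  Visit vertex 3 (distance=2)
    Update dist[6] = 3
  Visit vertex 6 (distance=3)
  Visit vertex 5 (distance=4)

Step 3: Shortest path: 1 -> 4 -> 5
Total weight: 1 + 3 = 4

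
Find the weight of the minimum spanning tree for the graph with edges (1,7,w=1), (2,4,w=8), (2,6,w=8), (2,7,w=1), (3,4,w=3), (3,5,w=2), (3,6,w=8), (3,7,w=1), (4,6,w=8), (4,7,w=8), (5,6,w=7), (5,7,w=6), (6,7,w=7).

Apply Kruskal's algorithm (sort edges by weight, add if no cycle):

Sorted edges by weight:
  (1,7) w=1
  (2,7) w=1
  (3,7) w=1
  (3,5) w=2
  (3,4) w=3
  (5,7) w=6
  (5,6) w=7
  (6,7) w=7
  (2,4) w=8
  (2,6) w=8
  (3,6) w=8
  (4,6) w=8
  (4,7) w=8

Add edge (1,7) w=1 -- no cycle. Running total: 1
Add edge (2,7) w=1 -- no cycle. Running total: 2
Add edge (3,7) w=1 -- no cycle. Running total: 3
Add edge (3,5) w=2 -- no cycle. Running total: 5
Add edge (3,4) w=3 -- no cycle. Running total: 8
Skip edge (5,7) w=6 -- would create cycle
Add edge (5,6) w=7 -- no cycle. Running total: 15

MST edges: (1,7,w=1), (2,7,w=1), (3,7,w=1), (3,5,w=2), (3,4,w=3), (5,6,w=7)
Total MST weight: 1 + 1 + 1 + 2 + 3 + 7 = 15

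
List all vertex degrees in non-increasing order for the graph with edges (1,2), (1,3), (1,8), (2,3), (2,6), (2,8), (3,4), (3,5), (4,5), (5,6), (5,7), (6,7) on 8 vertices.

Step 1: Count edges incident to each vertex:
  deg(1) = 3 (neighbors: 2, 3, 8)
  deg(2) = 4 (neighbors: 1, 3, 6, 8)
  deg(3) = 4 (neighbors: 1, 2, 4, 5)
  deg(4) = 2 (neighbors: 3, 5)
  deg(5) = 4 (neighbors: 3, 4, 6, 7)
  deg(6) = 3 (neighbors: 2, 5, 7)
  deg(7) = 2 (neighbors: 5, 6)
  deg(8) = 2 (neighbors: 1, 2)

Step 2: Sort degrees in non-increasing order:
  Degrees: [3, 4, 4, 2, 4, 3, 2, 2] -> sorted: [4, 4, 4, 3, 3, 2, 2, 2]

Degree sequence: [4, 4, 4, 3, 3, 2, 2, 2]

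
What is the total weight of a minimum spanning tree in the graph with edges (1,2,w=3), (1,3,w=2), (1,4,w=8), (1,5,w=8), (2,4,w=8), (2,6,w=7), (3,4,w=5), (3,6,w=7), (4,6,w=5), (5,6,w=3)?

Apply Kruskal's algorithm (sort edges by weight, add if no cycle):

Sorted edges by weight:
  (1,3) w=2
  (1,2) w=3
  (5,6) w=3
  (3,4) w=5
  (4,6) w=5
  (2,6) w=7
  (3,6) w=7
  (1,5) w=8
  (1,4) w=8
  (2,4) w=8

Add edge (1,3) w=2 -- no cycle. Running total: 2
Add edge (1,2) w=3 -- no cycle. Running total: 5
Add edge (5,6) w=3 -- no cycle. Running total: 8
Add edge (3,4) w=5 -- no cycle. Running total: 13
Add edge (4,6) w=5 -- no cycle. Running total: 18

MST edges: (1,3,w=2), (1,2,w=3), (5,6,w=3), (3,4,w=5), (4,6,w=5)
Total MST weight: 2 + 3 + 3 + 5 + 5 = 18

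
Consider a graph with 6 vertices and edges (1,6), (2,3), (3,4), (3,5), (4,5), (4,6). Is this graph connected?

Step 1: Build adjacency list from edges:
  1: 6
  2: 3
  3: 2, 4, 5
  4: 3, 5, 6
  5: 3, 4
  6: 1, 4

Step 2: Run BFS/DFS from vertex 1:
  Visited: {1, 6, 4, 3, 5, 2}
  Reached 6 of 6 vertices

Step 3: All 6 vertices reached from vertex 1, so the graph is connected.
Answer: Yes, the graph is connected.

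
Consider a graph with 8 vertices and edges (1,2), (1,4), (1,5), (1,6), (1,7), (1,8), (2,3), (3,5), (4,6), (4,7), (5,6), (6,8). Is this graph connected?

Step 1: Build adjacency list from edges:
  1: 2, 4, 5, 6, 7, 8
  2: 1, 3
  3: 2, 5
  4: 1, 6, 7
  5: 1, 3, 6
  6: 1, 4, 5, 8
  7: 1, 4
  8: 1, 6

Step 2: Run BFS/DFS from vertex 1:
  Visited: {1, 2, 4, 5, 6, 7, 8, 3}
  Reached 8 of 8 vertices

Step 3: All 8 vertices reached from vertex 1, so the graph is connected.
Answer: Yes, the graph is connected.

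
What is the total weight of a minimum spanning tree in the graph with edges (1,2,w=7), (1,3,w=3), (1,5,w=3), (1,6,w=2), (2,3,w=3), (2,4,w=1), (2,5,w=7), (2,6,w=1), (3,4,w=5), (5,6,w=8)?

Apply Kruskal's algorithm (sort edges by weight, add if no cycle):

Sorted edges by weight:
  (2,6) w=1
  (2,4) w=1
  (1,6) w=2
  (1,3) w=3
  (1,5) w=3
  (2,3) w=3
  (3,4) w=5
  (1,2) w=7
  (2,5) w=7
  (5,6) w=8

Add edge (2,6) w=1 -- no cycle. Running total: 1
Add edge (2,4) w=1 -- no cycle. Running total: 2
Add edge (1,6) w=2 -- no cycle. Running total: 4
Add edge (1,3) w=3 -- no cycle. Running total: 7
Add edge (1,5) w=3 -- no cycle. Running total: 10

MST edges: (2,6,w=1), (2,4,w=1), (1,6,w=2), (1,3,w=3), (1,5,w=3)
Total MST weight: 1 + 1 + 2 + 3 + 3 = 10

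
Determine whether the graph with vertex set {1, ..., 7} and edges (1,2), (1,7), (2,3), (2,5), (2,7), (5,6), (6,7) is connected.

Step 1: Build adjacency list from edges:
  1: 2, 7
  2: 1, 3, 5, 7
  3: 2
  4: (none)
  5: 2, 6
  6: 5, 7
  7: 1, 2, 6

Step 2: Run BFS/DFS from vertex 1:
  Visited: {1, 2, 7, 3, 5, 6}
  Reached 6 of 7 vertices

Step 3: Only 6 of 7 vertices reached. Graph is disconnected.
Connected components: {1, 2, 3, 5, 6, 7}, {4}
Answer: No, the graph is not connected (2 components).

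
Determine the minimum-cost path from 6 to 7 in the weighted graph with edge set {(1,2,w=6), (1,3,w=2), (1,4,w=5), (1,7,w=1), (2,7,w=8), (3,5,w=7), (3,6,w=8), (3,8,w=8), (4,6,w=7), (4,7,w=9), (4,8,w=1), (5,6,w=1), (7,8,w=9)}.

Step 1: Build adjacency list with weights:
  1: 2(w=6), 3(w=2), 4(w=5), 7(w=1)
  2: 1(w=6), 7(w=8)
  3: 1(w=2), 5(w=7), 6(w=8), 8(w=8)
  4: 1(w=5), 6(w=7), 7(w=9), 8(w=1)
  5: 3(w=7), 6(w=1)
  6: 3(w=8), 4(w=7), 5(w=1)
  7: 1(w=1), 2(w=8), 4(w=9), 8(w=9)
  8: 3(w=8), 4(w=1), 7(w=9)

Step 2: Apply Dijkstra's algorithm from vertex 6:
  Visit vertex 6 (distance=0)
    Update dist[3] = 8
    Update dist[4] = 7
    Update dist[5] = 1
  Visit vertex 5 (distance=1)
  Visit vertex 4 (distance=7)
    Update dist[1] = 12
    Update dist[7] = 16
    Update dist[8] = 8
  Visit vertex 3 (distance=8)
    Update dist[1] = 10
  Visit vertex 8 (distance=8)
  Visit vertex 1 (distance=10)
    Update dist[2] = 16
    Update dist[7] = 11
  Visit vertex 7 (distance=11)

Step 3: Shortest path: 6 -> 3 -> 1 -> 7
Total weight: 8 + 2 + 1 = 11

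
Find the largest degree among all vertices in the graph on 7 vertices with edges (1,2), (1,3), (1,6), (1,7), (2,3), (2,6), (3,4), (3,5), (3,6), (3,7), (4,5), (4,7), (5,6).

Step 1: Count edges incident to each vertex:
  deg(1) = 4 (neighbors: 2, 3, 6, 7)
  deg(2) = 3 (neighbors: 1, 3, 6)
  deg(3) = 6 (neighbors: 1, 2, 4, 5, 6, 7)
  deg(4) = 3 (neighbors: 3, 5, 7)
  deg(5) = 3 (neighbors: 3, 4, 6)
  deg(6) = 4 (neighbors: 1, 2, 3, 5)
  deg(7) = 3 (neighbors: 1, 3, 4)

Step 2: Find maximum:
  max(4, 3, 6, 3, 3, 4, 3) = 6 (vertex 3)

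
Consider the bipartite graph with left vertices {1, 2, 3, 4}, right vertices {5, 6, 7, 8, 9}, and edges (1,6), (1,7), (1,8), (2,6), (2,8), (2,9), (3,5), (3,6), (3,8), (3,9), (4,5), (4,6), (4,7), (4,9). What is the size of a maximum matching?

Step 1: List the neighbors of each left vertex:
  1: 6, 7, 8
  2: 6, 8, 9
  3: 5, 6, 8, 9
  4: 5, 6, 7, 9

Step 2: Greedily match left vertices, then look for augmenting paths:
  Match 1 -- 6
  Match 2 -- 8
  Match 3 -- 5
  Match 4 -- 7
  No augmenting path remains.

Step 3: Verify this is maximum:
  Matching size 4 = min(|L|, |R|) = min(4, 5), which is an upper bound, so this matching is maximum.

Maximum matching: {(1,6), (2,8), (3,5), (4,7)}
Size: 4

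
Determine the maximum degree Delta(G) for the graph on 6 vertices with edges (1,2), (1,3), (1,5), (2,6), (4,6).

Step 1: Count edges incident to each vertex:
  deg(1) = 3 (neighbors: 2, 3, 5)
  deg(2) = 2 (neighbors: 1, 6)
  deg(3) = 1 (neighbors: 1)
  deg(4) = 1 (neighbors: 6)
  deg(5) = 1 (neighbors: 1)
  deg(6) = 2 (neighbors: 2, 4)

Step 2: Find maximum:
  max(3, 2, 1, 1, 1, 2) = 3 (vertex 1)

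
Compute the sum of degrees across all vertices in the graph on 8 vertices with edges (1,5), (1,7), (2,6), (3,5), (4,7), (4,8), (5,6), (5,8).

Step 1: Count edges incident to each vertex:
  deg(1) = 2 (neighbors: 5, 7)
  deg(2) = 1 (neighbors: 6)
  deg(3) = 1 (neighbors: 5)
  deg(4) = 2 (neighbors: 7, 8)
  deg(5) = 4 (neighbors: 1, 3, 6, 8)
  deg(6) = 2 (neighbors: 2, 5)
  deg(7) = 2 (neighbors: 1, 4)
  deg(8) = 2 (neighbors: 4, 5)

Step 2: Sum all degrees:
  2 + 1 + 1 + 2 + 4 + 2 + 2 + 2 = 16

Verification: sum of degrees = 2 * |E| = 2 * 8 = 16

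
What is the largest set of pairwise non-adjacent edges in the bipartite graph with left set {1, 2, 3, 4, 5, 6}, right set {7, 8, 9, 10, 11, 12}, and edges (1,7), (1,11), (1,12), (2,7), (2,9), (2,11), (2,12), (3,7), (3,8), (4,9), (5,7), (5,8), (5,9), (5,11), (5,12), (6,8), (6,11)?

Step 1: List the neighbors of each left vertex:
  1: 7, 11, 12
  2: 7, 9, 11, 12
  3: 7, 8
  4: 9
  5: 7, 8, 9, 11, 12
  6: 8, 11

Step 2: Greedily match left vertices, then look for augmenting paths:
  Match 1 -- 7
  Match 2 -- 12
  Match 3 -- 8
  Match 4 -- 9
  Match 5 -- 11
  No augmenting path remains.

Step 3: Verify this is maximum:
  Matching has size 5. The vertex set {7, 8, 9, 11, 12} covers every edge and has size 5; any matching has at most one edge per cover vertex, so 5 is maximum (König's theorem).

Maximum matching: {(1,7), (2,12), (3,8), (4,9), (5,11)}
Size: 5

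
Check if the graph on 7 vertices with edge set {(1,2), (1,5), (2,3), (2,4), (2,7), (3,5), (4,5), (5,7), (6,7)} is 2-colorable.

Step 1: Attempt 2-coloring using BFS:
  Start at vertex 1, assign color 0
  Color vertex 2 with color 1 (neighbor of 1)
  Color vertex 5 with color 1 (neighbor of 1)
  Color vertex 3 with color 0 (neighbor of 2)
  Color vertex 4 with color 0 (neighbor of 2)
  Color vertex 7 with color 0 (neighbor of 2)
  Color vertex 6 with color 1 (neighbor of 7)

Step 2: 2-coloring succeeded. No conflicts found.
  Set A (color 0): {1, 3, 4, 7}
  Set B (color 1): {2, 5, 6}

The graph is bipartite with partition {1, 3, 4, 7}, {2, 5, 6}.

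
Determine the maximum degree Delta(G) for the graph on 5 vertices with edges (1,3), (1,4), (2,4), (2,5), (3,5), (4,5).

Step 1: Count edges incident to each vertex:
  deg(1) = 2 (neighbors: 3, 4)
  deg(2) = 2 (neighbors: 4, 5)
  deg(3) = 2 (neighbors: 1, 5)
  deg(4) = 3 (neighbors: 1, 2, 5)
  deg(5) = 3 (neighbors: 2, 3, 4)

Step 2: Find maximum:
  max(2, 2, 2, 3, 3) = 3 (vertex 4)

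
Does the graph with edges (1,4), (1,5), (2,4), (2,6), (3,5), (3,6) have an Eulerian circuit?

Step 1: Find the degree of each vertex:
  deg(1) = 2
  deg(2) = 2
  deg(3) = 2
  deg(4) = 2
  deg(5) = 2
  deg(6) = 2

Step 2: Count vertices with odd degree:
  All vertices have even degree (0 odd-degree vertices)

Step 3: Apply Euler's theorem:
  - Eulerian circuit exists iff graph is connected and all vertices have even degree
  - Eulerian path exists iff graph is connected and has 0 or 2 odd-degree vertices

Graph is connected with 0 odd-degree vertices.
Both Eulerian circuit and Eulerian path exist.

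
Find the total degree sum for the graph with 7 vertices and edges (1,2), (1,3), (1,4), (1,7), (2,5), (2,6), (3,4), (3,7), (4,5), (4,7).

Step 1: Count edges incident to each vertex:
  deg(1) = 4 (neighbors: 2, 3, 4, 7)
  deg(2) = 3 (neighbors: 1, 5, 6)
  deg(3) = 3 (neighbors: 1, 4, 7)
  deg(4) = 4 (neighbors: 1, 3, 5, 7)
  deg(5) = 2 (neighbors: 2, 4)
  deg(6) = 1 (neighbors: 2)
  deg(7) = 3 (neighbors: 1, 3, 4)

Step 2: Sum all degrees:
  4 + 3 + 3 + 4 + 2 + 1 + 3 = 20

Verification: sum of degrees = 2 * |E| = 2 * 10 = 20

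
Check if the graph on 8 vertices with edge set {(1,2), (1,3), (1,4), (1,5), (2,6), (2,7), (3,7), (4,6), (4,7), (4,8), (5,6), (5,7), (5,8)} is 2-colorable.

Step 1: Attempt 2-coloring using BFS:
  Start at vertex 1, assign color 0
  Color vertex 2 with color 1 (neighbor of 1)
  Color vertex 3 with color 1 (neighbor of 1)
  Color vertex 4 with color 1 (neighbor of 1)
  Color vertex 5 with color 1 (neighbor of 1)
  Color vertex 6 with color 0 (neighbor of 2)
  Color vertex 7 with color 0 (neighbor of 2)
  Color vertex 8 with color 0 (neighbor of 4)

Step 2: 2-coloring succeeded. No conflicts found.
  Set A (color 0): {1, 6, 7, 8}
  Set B (color 1): {2, 3, 4, 5}

The graph is bipartite with partition {1, 6, 7, 8}, {2, 3, 4, 5}.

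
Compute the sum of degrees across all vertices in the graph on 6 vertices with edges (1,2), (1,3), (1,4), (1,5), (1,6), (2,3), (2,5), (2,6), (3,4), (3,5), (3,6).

Step 1: Count edges incident to each vertex:
  deg(1) = 5 (neighbors: 2, 3, 4, 5, 6)
  deg(2) = 4 (neighbors: 1, 3, 5, 6)
  deg(3) = 5 (neighbors: 1, 2, 4, 5, 6)
  deg(4) = 2 (neighbors: 1, 3)
  deg(5) = 3 (neighbors: 1, 2, 3)
  deg(6) = 3 (neighbors: 1, 2, 3)

Step 2: Sum all degrees:
  5 + 4 + 5 + 2 + 3 + 3 = 22

Verification: sum of degrees = 2 * |E| = 2 * 11 = 22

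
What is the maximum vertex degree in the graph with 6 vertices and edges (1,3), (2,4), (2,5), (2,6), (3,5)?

Step 1: Count edges incident to each vertex:
  deg(1) = 1 (neighbors: 3)
  deg(2) = 3 (neighbors: 4, 5, 6)
  deg(3) = 2 (neighbors: 1, 5)
  deg(4) = 1 (neighbors: 2)
  deg(5) = 2 (neighbors: 2, 3)
  deg(6) = 1 (neighbors: 2)

Step 2: Find maximum:
  max(1, 3, 2, 1, 2, 1) = 3 (vertex 2)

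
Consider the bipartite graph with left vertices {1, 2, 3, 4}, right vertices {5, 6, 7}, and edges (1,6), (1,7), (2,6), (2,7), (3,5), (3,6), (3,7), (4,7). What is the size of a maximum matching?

Step 1: List the neighbors of each left vertex:
  1: 6, 7
  2: 6, 7
  3: 5, 6, 7
  4: 7

Step 2: Greedily match left vertices, then look for augmenting paths:
  Match 1 -- 6
  Match 2 -- 7
  Match 3 -- 5
  No augmenting path remains.

Step 3: Verify this is maximum:
  Matching size 3 = min(|L|, |R|) = min(4, 3), which is an upper bound, so this matching is maximum.

Maximum matching: {(1,6), (2,7), (3,5)}
Size: 3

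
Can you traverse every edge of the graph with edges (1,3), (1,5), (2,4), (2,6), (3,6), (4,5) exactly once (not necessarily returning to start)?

Step 1: Find the degree of each vertex:
  deg(1) = 2
  deg(2) = 2
  deg(3) = 2
  deg(4) = 2
  deg(5) = 2
  deg(6) = 2

Step 2: Count vertices with odd degree:
  All vertices have even degree (0 odd-degree vertices)

Step 3: Apply Euler's theorem:
  - Eulerian circuit exists iff graph is connected and all vertices have even degree
  - Eulerian path exists iff graph is connected and has 0 or 2 odd-degree vertices

Graph is connected with 0 odd-degree vertices.
Both Eulerian circuit and Eulerian path exist.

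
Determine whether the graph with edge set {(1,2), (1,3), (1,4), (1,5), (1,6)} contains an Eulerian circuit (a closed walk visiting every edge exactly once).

Step 1: Find the degree of each vertex:
  deg(1) = 5
  deg(2) = 1
  deg(3) = 1
  deg(4) = 1
  deg(5) = 1
  deg(6) = 1

Step 2: Count vertices with odd degree:
  Odd-degree vertices: 1, 2, 3, 4, 5, 6 (6 total)

Step 3: Apply Euler's theorem:
  - Eulerian circuit exists iff graph is connected and all vertices have even degree
  - Eulerian path exists iff graph is connected and has 0 or 2 odd-degree vertices

Graph has 6 odd-degree vertices (need 0 or 2).
Neither Eulerian path nor Eulerian circuit exists.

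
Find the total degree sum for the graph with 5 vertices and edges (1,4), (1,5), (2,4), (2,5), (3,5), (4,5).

Step 1: Count edges incident to each vertex:
  deg(1) = 2 (neighbors: 4, 5)
  deg(2) = 2 (neighbors: 4, 5)
  deg(3) = 1 (neighbors: 5)
  deg(4) = 3 (neighbors: 1, 2, 5)
  deg(5) = 4 (neighbors: 1, 2, 3, 4)

Step 2: Sum all degrees:
  2 + 2 + 1 + 3 + 4 = 12

Verification: sum of degrees = 2 * |E| = 2 * 6 = 12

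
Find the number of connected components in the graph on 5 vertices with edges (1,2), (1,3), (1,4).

Step 1: Build adjacency list from edges:
  1: 2, 3, 4
  2: 1
  3: 1
  4: 1
  5: (none)

Step 2: Run BFS/DFS from vertex 1:
  Visited: {1, 2, 3, 4}
  Reached 4 of 5 vertices

Step 3: Only 4 of 5 vertices reached. Graph is disconnected.
Connected components: {1, 2, 3, 4}, {5}
Number of connected components: 2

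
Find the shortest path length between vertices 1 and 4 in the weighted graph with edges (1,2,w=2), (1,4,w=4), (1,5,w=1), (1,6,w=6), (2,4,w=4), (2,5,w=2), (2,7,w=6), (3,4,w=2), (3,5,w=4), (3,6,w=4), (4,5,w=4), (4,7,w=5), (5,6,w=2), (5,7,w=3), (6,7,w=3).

Step 1: Build adjacency list with weights:
  1: 2(w=2), 4(w=4), 5(w=1), 6(w=6)
  2: 1(w=2), 4(w=4), 5(w=2), 7(w=6)
  3: 4(w=2), 5(w=4), 6(w=4)
  4: 1(w=4), 2(w=4), 3(w=2), 5(w=4), 7(w=5)
  5: 1(w=1), 2(w=2), 3(w=4), 4(w=4), 6(w=2), 7(w=3)
  6: 1(w=6), 3(w=4), 5(w=2), 7(w=3)
  7: 2(w=6), 4(w=5), 5(w=3), 6(w=3)

Step 2: Apply Dijkstra's algorithm from vertex 1:
  Visit vertex 1 (distance=0)
    Update dist[2] = 2
    Update dist[4] = 4
    Update dist[5] = 1
    Update dist[6] = 6
  Visit vertex 5 (distance=1)
    Update dist[3] = 5
    Update dist[6] = 3
    Update dist[7] = 4
  Visit vertex 2 (distance=2)
  Visit vertex 6 (distance=3)
  Visit vertex 4 (distance=4)

Step 3: Shortest path: 1 -> 4
Total weight: 4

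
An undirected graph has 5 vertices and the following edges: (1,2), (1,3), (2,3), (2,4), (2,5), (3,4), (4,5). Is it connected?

Step 1: Build adjacency list from edges:
  1: 2, 3
  2: 1, 3, 4, 5
  3: 1, 2, 4
  4: 2, 3, 5
  5: 2, 4

Step 2: Run BFS/DFS from vertex 1:
  Visited: {1, 2, 3, 4, 5}
  Reached 5 of 5 vertices

Step 3: All 5 vertices reached from vertex 1, so the graph is connected.
Answer: Yes, the graph is connected.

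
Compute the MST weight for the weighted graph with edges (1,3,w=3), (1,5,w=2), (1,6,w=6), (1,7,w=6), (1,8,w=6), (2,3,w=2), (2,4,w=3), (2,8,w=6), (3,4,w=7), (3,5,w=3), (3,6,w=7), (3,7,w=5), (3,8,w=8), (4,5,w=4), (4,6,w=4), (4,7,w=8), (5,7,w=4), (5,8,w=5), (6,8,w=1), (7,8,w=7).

Apply Kruskal's algorithm (sort edges by weight, add if no cycle):

Sorted edges by weight:
  (6,8) w=1
  (1,5) w=2
  (2,3) w=2
  (1,3) w=3
  (2,4) w=3
  (3,5) w=3
  (4,5) w=4
  (4,6) w=4
  (5,7) w=4
  (3,7) w=5
  (5,8) w=5
  (1,6) w=6
  (1,7) w=6
  (1,8) w=6
  (2,8) w=6
  (3,6) w=7
  (3,4) w=7
  (7,8) w=7
  (3,8) w=8
  (4,7) w=8

Add edge (6,8) w=1 -- no cycle. Running total: 1
Add edge (1,5) w=2 -- no cycle. Running total: 3
Add edge (2,3) w=2 -- no cycle. Running total: 5
Add edge (1,3) w=3 -- no cycle. Running total: 8
Add edge (2,4) w=3 -- no cycle. Running total: 11
Skip edge (3,5) w=3 -- would create cycle
Skip edge (4,5) w=4 -- would create cycle
Add edge (4,6) w=4 -- no cycle. Running total: 15
Add edge (5,7) w=4 -- no cycle. Running total: 19

MST edges: (6,8,w=1), (1,5,w=2), (2,3,w=2), (1,3,w=3), (2,4,w=3), (4,6,w=4), (5,7,w=4)
Total MST weight: 1 + 2 + 2 + 3 + 3 + 4 + 4 = 19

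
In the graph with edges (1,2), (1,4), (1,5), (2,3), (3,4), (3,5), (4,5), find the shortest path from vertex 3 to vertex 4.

Step 1: Build adjacency list:
  1: 2, 4, 5
  2: 1, 3
  3: 2, 4, 5
  4: 1, 3, 5
  5: 1, 3, 4

Step 2: BFS from vertex 3 to find shortest path to 4:
  vertex 2 reached at distance 1
  vertex 4 reached at distance 1

Step 3: Shortest path: 3 -> 4
Path length: 1 edge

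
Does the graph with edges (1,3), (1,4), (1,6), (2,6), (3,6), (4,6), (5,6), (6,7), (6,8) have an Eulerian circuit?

Step 1: Find the degree of each vertex:
  deg(1) = 3
  deg(2) = 1
  deg(3) = 2
  deg(4) = 2
  deg(5) = 1
  deg(6) = 7
  deg(7) = 1
  deg(8) = 1

Step 2: Count vertices with odd degree:
  Odd-degree vertices: 1, 2, 5, 6, 7, 8 (6 total)

Step 3: Apply Euler's theorem:
  - Eulerian circuit exists iff graph is connected and all vertices have even degree
  - Eulerian path exists iff graph is connected and has 0 or 2 odd-degree vertices

Graph has 6 odd-degree vertices (need 0 or 2).
Neither Eulerian path nor Eulerian circuit exists.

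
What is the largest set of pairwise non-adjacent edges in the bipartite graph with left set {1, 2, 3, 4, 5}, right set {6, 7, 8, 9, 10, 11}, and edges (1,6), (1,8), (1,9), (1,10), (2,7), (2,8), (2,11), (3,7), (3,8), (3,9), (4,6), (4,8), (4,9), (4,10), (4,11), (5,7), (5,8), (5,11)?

Step 1: List the neighbors of each left vertex:
  1: 6, 8, 9, 10
  2: 7, 8, 11
  3: 7, 8, 9
  4: 6, 8, 9, 10, 11
  5: 7, 8, 11

Step 2: Greedily match left vertices, then look for augmenting paths:
  Match 1 -- 6
  Match 2 -- 7
  Match 3 -- 8
  Match 4 -- 9
  Match 5 -- 11
  No augmenting path remains.

Step 3: Verify this is maximum:
  Matching size 5 = min(|L|, |R|) = min(5, 6), which is an upper bound, so this matching is maximum.

Maximum matching: {(1,6), (2,7), (3,8), (4,9), (5,11)}
Size: 5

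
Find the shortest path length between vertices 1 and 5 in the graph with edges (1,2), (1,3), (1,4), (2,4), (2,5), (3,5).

Step 1: Build adjacency list:
  1: 2, 3, 4
  2: 1, 4, 5
  3: 1, 5
  4: 1, 2
  5: 2, 3

Step 2: BFS from vertex 1 to find shortest path to 5:
  vertex 2 reached at distance 1
  vertex 3 reached at distance 1
  vertex 4 reached at distance 1
  vertex 5 reached at distance 2

Step 3: Shortest path: 1 -> 3 -> 5
Path length: 2 edges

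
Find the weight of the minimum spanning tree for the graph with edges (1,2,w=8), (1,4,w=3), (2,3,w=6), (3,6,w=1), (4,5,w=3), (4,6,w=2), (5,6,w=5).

Apply Kruskal's algorithm (sort edges by weight, add if no cycle):

Sorted edges by weight:
  (3,6) w=1
  (4,6) w=2
  (1,4) w=3
  (4,5) w=3
  (5,6) w=5
  (2,3) w=6
  (1,2) w=8

Add edge (3,6) w=1 -- no cycle. Running total: 1
Add edge (4,6) w=2 -- no cycle. Running total: 3
Add edge (1,4) w=3 -- no cycle. Running total: 6
Add edge (4,5) w=3 -- no cycle. Running total: 9
Skip edge (5,6) w=5 -- would create cycle
Add edge (2,3) w=6 -- no cycle. Running total: 15

MST edges: (3,6,w=1), (4,6,w=2), (1,4,w=3), (4,5,w=3), (2,3,w=6)
Total MST weight: 1 + 2 + 3 + 3 + 6 = 15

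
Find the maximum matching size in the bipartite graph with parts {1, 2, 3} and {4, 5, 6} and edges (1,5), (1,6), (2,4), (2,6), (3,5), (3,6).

Step 1: List the neighbors of each left vertex:
  1: 5, 6
  2: 4, 6
  3: 5, 6

Step 2: Greedily match left vertices, then look for augmenting paths:
  Match 1 -- 5
  Match 2 -- 4
  Match 3 -- 6
  No augmenting path remains.

Step 3: Verify this is maximum:
  Matching size 3 = min(|L|, |R|) = min(3, 3), which is an upper bound, so this matching is maximum.

Maximum matching: {(1,5), (2,4), (3,6)}
Size: 3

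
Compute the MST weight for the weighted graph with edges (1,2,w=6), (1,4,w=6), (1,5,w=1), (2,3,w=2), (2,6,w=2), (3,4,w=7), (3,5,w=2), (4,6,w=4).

Apply Kruskal's algorithm (sort edges by weight, add if no cycle):

Sorted edges by weight:
  (1,5) w=1
  (2,3) w=2
  (2,6) w=2
  (3,5) w=2
  (4,6) w=4
  (1,4) w=6
  (1,2) w=6
  (3,4) w=7

Add edge (1,5) w=1 -- no cycle. Running total: 1
Add edge (2,3) w=2 -- no cycle. Running total: 3
Add edge (2,6) w=2 -- no cycle. Running total: 5
Add edge (3,5) w=2 -- no cycle. Running total: 7
Add edge (4,6) w=4 -- no cycle. Running total: 11

MST edges: (1,5,w=1), (2,3,w=2), (2,6,w=2), (3,5,w=2), (4,6,w=4)
Total MST weight: 1 + 2 + 2 + 2 + 4 = 11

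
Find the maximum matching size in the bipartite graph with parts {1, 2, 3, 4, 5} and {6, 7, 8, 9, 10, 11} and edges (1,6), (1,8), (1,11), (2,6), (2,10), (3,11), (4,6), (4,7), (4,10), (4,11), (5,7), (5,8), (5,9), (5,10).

Step 1: List the neighbors of each left vertex:
  1: 6, 8, 11
  2: 6, 10
  3: 11
  4: 6, 7, 10, 11
  5: 7, 8, 9, 10

Step 2: Greedily match left vertices, then look for augmenting paths:
  Match 1 -- 6
  Match 2 -- 10
  Match 3 -- 11
  Match 4 -- 7
  Match 5 -- 8
  No augmenting path remains.

Step 3: Verify this is maximum:
  Matching size 5 = min(|L|, |R|) = min(5, 6), which is an upper bound, so this matching is maximum.

Maximum matching: {(1,6), (2,10), (3,11), (4,7), (5,8)}
Size: 5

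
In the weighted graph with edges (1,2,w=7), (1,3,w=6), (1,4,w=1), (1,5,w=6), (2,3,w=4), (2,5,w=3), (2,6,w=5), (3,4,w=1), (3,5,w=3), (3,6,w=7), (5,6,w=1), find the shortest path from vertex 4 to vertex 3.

Step 1: Build adjacency list with weights:
  1: 2(w=7), 3(w=6), 4(w=1), 5(w=6)
  2: 1(w=7), 3(w=4), 5(w=3), 6(w=5)
  3: 1(w=6), 2(w=4), 4(w=1), 5(w=3), 6(w=7)
  4: 1(w=1), 3(w=1)
  5: 1(w=6), 2(w=3), 3(w=3), 6(w=1)
  6: 2(w=5), 3(w=7), 5(w=1)

Step 2: Apply Dijkstra's algorithm from vertex 4:
  Visit vertex 4 (distance=0)
    Update dist[1] = 1
    Update dist[3] = 1
  Visit vertex 1 (distance=1)
    Update dist[2] = 8
    Update dist[5] = 7
  Visit vertex 3 (distance=1)
    Update dist[2] = 5
    Update dist[5] = 4
    Update dist[6] = 8

Step 3: Shortest path: 4 -> 3
Total weight: 1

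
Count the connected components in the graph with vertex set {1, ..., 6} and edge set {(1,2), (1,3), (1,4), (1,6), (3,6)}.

Step 1: Build adjacency list from edges:
  1: 2, 3, 4, 6
  2: 1
  3: 1, 6
  4: 1
  5: (none)
  6: 1, 3

Step 2: Run BFS/DFS from vertex 1:
  Visited: {1, 2, 3, 4, 6}
  Reached 5 of 6 vertices

Step 3: Only 5 of 6 vertices reached. Graph is disconnected.
Connected components: {1, 2, 3, 4, 6}, {5}
Number of connected components: 2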